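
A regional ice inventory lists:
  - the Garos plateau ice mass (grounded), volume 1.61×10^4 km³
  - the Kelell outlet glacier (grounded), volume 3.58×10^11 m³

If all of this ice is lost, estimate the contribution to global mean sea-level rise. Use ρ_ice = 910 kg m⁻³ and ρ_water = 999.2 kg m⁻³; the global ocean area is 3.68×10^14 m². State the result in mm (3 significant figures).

≈ 40.7 mm

Garos: 1.61×10^4 km³ × (910/999.2) = 1.466×10^4 km³ of water.
Kelell: 3.58×10^11 m³ × (910/999.2) = 3.260×10^11 m³ of water.
Total added water ≈ 1.499×10^13 m³ over 3.68×10^14 m² → Δh = 0.0407 m = 40.7 mm.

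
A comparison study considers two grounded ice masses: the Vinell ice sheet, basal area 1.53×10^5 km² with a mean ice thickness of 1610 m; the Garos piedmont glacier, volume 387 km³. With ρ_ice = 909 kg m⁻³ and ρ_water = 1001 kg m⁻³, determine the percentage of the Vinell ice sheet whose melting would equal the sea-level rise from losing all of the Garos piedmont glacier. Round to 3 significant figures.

≈ 0.157 %

Equal sea-level rise means equal mass of meltwater, i.e. equal mass of ice lost.
Ice mass of Garos: 3.518×10^14 kg; ice mass of Vinell: 2.239×10^17 kg.
Fraction required = 3.518×10^14 / 2.239×10^17 = 1.57×10^-3 → 0.157 %.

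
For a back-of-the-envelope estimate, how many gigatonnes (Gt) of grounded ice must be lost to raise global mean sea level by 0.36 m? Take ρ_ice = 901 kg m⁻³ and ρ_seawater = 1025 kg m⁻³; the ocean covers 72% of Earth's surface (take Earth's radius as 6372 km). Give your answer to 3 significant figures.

Required water volume = Δh × A = 0.36 m × 3.67×10^14 m² = 1.323×10^14 m³.
ρ_w = 1025 kg m⁻³, so the mass of water = 1.323×10^14 m³ × 1025 kg m⁻³ = 1.356×10^17 kg = 1.36×10^5 Gt (and the same mass of ice, by conservation).

≈ 1.36×10^5 Gt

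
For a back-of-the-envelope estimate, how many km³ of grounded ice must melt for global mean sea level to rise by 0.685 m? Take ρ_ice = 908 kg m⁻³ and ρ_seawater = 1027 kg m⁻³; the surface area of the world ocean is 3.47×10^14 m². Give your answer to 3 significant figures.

≈ 2.69×10^5 km³

Required water volume = Δh × A = 0.685 m × 3.47×10^14 m² = 2.377×10^14 m³ = 2.377×10^5 km³.
Ice volume = water volume × ρ_w/ρ_ice = 2.377×10^5 × 1027/908 = 2.69×10^5 km³.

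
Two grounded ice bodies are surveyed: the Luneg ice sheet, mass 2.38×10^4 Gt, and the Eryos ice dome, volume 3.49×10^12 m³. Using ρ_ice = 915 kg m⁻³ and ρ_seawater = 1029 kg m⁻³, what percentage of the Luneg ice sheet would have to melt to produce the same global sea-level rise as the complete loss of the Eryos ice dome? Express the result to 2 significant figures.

≈ 13 %

Equal sea-level rise means equal mass of meltwater, i.e. equal mass of ice lost.
Ice mass of Eryos: 3.193×10^15 kg; ice mass of Luneg: 2.380×10^16 kg.
Fraction required = 3.193×10^15 / 2.380×10^16 = 0.134 → 13 %.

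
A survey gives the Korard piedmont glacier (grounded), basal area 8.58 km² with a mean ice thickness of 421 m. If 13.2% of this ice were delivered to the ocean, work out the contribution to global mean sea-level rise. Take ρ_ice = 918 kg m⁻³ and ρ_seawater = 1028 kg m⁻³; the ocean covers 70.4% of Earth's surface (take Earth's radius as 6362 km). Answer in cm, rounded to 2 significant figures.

≈ 1.2×10^-4 cm

Korard: ice volume = 8.58 km² × 421 m = 3.612 km³; 0.132 × 3.612 × (918/1028) = 0.4258 km³ of water.
Spread over 3.58×10^14 m² of ocean, Δh = 4.258×10^8 / 3.58×10^14 = 1.19×10^-6 m = 1.2×10^-4 cm.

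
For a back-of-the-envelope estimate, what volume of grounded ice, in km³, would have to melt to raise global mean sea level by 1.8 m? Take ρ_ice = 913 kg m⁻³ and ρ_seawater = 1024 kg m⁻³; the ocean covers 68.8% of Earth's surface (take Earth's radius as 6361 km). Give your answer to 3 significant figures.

Required water volume = Δh × A = 1.8 m × 3.50×10^14 m² = 6.297×10^14 m³ = 6.297×10^5 km³.
Ice volume = water volume × ρ_w/ρ_ice = 6.297×10^5 × 1024/913 = 7.06×10^5 km³.

≈ 7.06×10^5 km³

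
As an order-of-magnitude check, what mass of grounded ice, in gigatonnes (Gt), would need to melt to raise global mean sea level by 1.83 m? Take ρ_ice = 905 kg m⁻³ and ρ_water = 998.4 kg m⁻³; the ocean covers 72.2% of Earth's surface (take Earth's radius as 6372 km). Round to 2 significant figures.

≈ 6.7×10^5 Gt

Required water volume = Δh × A = 1.83 m × 3.68×10^14 m² = 6.741×10^14 m³.
ρ_w = 998.4 kg m⁻³, so the mass of water = 6.741×10^14 m³ × 998.4 kg m⁻³ = 6.731×10^17 kg = 6.7×10^5 Gt (and the same mass of ice, by conservation).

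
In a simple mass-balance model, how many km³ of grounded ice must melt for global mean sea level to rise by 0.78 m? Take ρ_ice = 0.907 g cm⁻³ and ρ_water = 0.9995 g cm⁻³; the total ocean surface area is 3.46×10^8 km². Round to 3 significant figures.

≈ 2.97×10^5 km³

Required water volume = Δh × A = 0.78 m × 3.46×10^14 m² = 2.699×10^14 m³ = 2.699×10^5 km³.
Ice volume = water volume × ρ_w/ρ_ice = 2.699×10^5 × 999.5/907 = 2.97×10^5 km³.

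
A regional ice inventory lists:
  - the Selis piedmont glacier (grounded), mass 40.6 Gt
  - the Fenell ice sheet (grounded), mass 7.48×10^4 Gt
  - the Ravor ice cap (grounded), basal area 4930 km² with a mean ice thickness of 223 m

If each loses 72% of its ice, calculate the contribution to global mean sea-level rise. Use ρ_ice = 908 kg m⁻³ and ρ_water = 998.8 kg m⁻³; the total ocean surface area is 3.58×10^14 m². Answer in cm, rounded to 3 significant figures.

Selis: 0.72 × 40.6 Gt = 2.923×10^13 kg; dividing by ρ_w = 998.8 kg m⁻³ gives 2.927×10^10 m³ of water.
Fenell: 0.72 × 7.48×10^4 Gt = 5.386×10^16 kg; dividing by ρ_w = 998.8 kg m⁻³ gives 5.392×10^13 m³ of water.
Ravor: ice volume = 4930 km² × 223 m = 1099 km³; 0.72 × 1099 × (908/998.8) = 719.6 km³ of water.
Total added water ≈ 5.467×10^13 m³ over 3.58×10^14 m² → Δh = 0.153 m = 15.3 cm.

≈ 15.3 cm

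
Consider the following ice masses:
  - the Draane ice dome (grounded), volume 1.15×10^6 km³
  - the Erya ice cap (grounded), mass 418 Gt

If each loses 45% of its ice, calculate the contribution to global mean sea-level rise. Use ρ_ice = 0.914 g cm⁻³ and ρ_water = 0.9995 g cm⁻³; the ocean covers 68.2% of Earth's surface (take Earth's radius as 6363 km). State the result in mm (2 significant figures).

Draane: 0.45 × 1.15×10^6 km³ × (914/999.5) = 4.732×10^5 km³ of water.
Erya: 0.45 × 418 Gt = 1.881×10^14 kg; dividing by ρ_w = 0.9995 g cm⁻³ = 999.5 kg m⁻³ gives 1.882×10^11 m³ of water.
Total added water ≈ 4.734×10^14 m³ over 3.47×10^14 m² → Δh = 1.36 m = 1400 mm.

≈ 1400 mm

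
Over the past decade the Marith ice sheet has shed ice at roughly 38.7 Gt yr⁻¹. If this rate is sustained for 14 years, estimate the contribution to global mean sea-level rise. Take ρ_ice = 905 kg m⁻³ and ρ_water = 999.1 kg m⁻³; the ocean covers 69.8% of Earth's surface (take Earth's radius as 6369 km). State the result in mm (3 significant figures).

Total mass lost = 38.7 Gt/yr × 14 yr = 541.8 Gt = 5.418×10^14 kg.
ρ_w = 999.1 kg m⁻³, so water volume = 5.418×10^14 / 999.1 = 5.423×10^11 m³.
Δh = 5.423×10^11 / 3.56×10^14 = 1.52×10^-3 m = 1.52 mm.

≈ 1.52 mm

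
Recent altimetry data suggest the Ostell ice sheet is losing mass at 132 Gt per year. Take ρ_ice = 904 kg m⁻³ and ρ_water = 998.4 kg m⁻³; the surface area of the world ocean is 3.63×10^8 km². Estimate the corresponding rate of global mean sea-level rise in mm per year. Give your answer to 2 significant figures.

ρ_w = 998.4 kg m⁻³. Annual water volume added = 132 Gt / ρ_w = 1.320×10^14 kg / 998.4 kg m⁻³ = 1.322×10^11 m³.
Δh per year = 1.322×10^11 / 3.63×10^14 = 3.64×10^-4 m = 0.36 mm.

≈ 0.36 mm/yr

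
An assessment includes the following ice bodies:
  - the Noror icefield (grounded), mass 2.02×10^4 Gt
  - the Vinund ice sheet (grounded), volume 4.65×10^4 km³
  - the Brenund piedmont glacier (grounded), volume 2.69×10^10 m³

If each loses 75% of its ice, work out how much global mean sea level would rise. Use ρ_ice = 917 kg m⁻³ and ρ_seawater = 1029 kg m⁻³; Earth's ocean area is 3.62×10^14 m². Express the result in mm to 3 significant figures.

≈ 127 mm

Noror: 0.75 × 2.02×10^4 Gt = 1.515×10^16 kg; dividing by ρ_w = 1029 kg m⁻³ gives 1.472×10^13 m³ of water.
Vinund: 0.75 × 4.65×10^4 km³ × (917/1029) = 3.108×10^4 km³ of water.
Brenund: 0.75 × 2.69×10^10 m³ × (917/1029) = 1.798×10^10 m³ of water.
Total added water ≈ 4.582×10^13 m³ over 3.62×10^14 m² → Δh = 0.127 m = 127 mm.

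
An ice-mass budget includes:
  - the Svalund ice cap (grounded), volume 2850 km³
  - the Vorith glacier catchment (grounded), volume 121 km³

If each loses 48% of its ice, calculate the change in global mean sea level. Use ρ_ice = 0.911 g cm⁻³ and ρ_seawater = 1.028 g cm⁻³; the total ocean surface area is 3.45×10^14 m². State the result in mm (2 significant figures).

≈ 3.7 mm

Svalund: 0.48 × 2850 km³ × (911/1028) = 1212 km³ of water.
Vorith: 0.48 × 121 km³ × (911/1028) = 51.47 km³ of water.
Total added water ≈ 1.264×10^12 m³ over 3.45×10^14 m² → Δh = 3.66×10^-3 m = 3.7 mm.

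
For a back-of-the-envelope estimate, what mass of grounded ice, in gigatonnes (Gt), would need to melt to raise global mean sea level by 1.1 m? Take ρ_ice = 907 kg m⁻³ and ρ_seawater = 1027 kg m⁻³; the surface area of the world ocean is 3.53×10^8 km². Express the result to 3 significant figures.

≈ 3.99×10^5 Gt

Required water volume = Δh × A = 1.1 m × 3.53×10^14 m² = 3.883×10^14 m³.
ρ_w = 1027 kg m⁻³, so the mass of water = 3.883×10^14 m³ × 1027 kg m⁻³ = 3.988×10^17 kg = 3.99×10^5 Gt (and the same mass of ice, by conservation).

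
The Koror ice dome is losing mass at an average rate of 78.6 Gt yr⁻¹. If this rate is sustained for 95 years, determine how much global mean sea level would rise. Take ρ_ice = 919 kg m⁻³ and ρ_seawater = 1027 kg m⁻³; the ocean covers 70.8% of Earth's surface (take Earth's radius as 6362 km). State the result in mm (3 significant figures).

Total mass lost = 78.6 Gt/yr × 95 yr = 7467 Gt = 7.467×10^15 kg.
ρ_w = 1027 kg m⁻³, so water volume = 7.467×10^15 / 1027 = 7.271×10^12 m³.
Δh = 7.271×10^12 / 3.60×10^14 = 0.0202 m = 20.2 mm.

≈ 20.2 mm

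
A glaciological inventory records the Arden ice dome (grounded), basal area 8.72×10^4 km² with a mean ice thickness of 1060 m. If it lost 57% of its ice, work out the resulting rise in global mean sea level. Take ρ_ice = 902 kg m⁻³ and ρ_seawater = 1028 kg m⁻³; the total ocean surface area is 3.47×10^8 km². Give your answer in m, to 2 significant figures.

≈ 0.13 m

Arden: ice volume = 8.72×10^4 km² × 1060 m = 9.243×10^4 km³; 0.57 × 9.243×10^4 × (902/1028) = 4.623×10^4 km³ of water.
Spread over 3.47×10^14 m² of ocean, Δh = 4.623×10^13 / 3.47×10^14 = 0.133 m.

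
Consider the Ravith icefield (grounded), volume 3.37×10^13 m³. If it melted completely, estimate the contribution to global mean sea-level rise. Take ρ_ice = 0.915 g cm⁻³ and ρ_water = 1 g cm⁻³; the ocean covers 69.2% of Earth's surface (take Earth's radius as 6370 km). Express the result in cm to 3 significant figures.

≈ 8.74 cm

Ravith: 3.37×10^13 m³ × (915/1000) = 3.084×10^13 m³ of water.
Spread over 3.53×10^14 m² of ocean, Δh = 3.084×10^13 / 3.53×10^14 = 0.0874 m = 8.74 cm.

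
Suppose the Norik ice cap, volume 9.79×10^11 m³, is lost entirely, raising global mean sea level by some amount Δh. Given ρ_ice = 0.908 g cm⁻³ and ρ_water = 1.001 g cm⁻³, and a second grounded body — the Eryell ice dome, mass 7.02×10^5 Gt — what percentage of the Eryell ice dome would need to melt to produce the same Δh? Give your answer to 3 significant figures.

≈ 0.127 %

Equal sea-level rise means equal mass of meltwater, i.e. equal mass of ice lost.
Ice mass of Norik: 8.889×10^14 kg; ice mass of Eryell: 7.020×10^17 kg.
Fraction required = 8.889×10^14 / 7.020×10^17 = 1.27×10^-3 → 0.127 %.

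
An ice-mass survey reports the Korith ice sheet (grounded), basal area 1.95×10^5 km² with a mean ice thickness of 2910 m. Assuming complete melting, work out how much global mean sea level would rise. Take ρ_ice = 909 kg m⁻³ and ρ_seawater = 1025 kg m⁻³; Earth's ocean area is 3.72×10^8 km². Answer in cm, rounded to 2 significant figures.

≈ 140 cm

Korith: ice volume = 1.95×10^5 km² × 2910 m = 5.674×10^5 km³; 5.674×10^5 × (909/1025) = 5.032×10^5 km³ of water.
Spread over 3.72×10^14 m² of ocean, Δh = 5.032×10^14 / 3.72×10^14 = 1.35 m = 140 cm.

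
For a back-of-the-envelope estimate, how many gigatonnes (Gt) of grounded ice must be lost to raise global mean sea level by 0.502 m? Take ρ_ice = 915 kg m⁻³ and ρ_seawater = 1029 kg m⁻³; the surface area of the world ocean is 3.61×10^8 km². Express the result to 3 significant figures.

≈ 1.86×10^5 Gt

Required water volume = Δh × A = 0.502 m × 3.61×10^14 m² = 1.812×10^14 m³.
ρ_w = 1029 kg m⁻³, so the mass of water = 1.812×10^14 m³ × 1029 kg m⁻³ = 1.865×10^17 kg = 1.86×10^5 Gt (and the same mass of ice, by conservation).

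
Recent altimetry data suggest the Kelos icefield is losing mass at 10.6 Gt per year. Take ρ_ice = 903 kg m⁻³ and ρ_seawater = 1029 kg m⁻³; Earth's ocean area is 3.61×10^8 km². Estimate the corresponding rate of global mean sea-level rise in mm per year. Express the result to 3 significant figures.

ρ_w = 1029 kg m⁻³. Annual water volume added = 10.6 Gt / ρ_w = 1.060×10^13 kg / 1029 kg m⁻³ = 1.030×10^10 m³.
Δh per year = 1.030×10^10 / 3.61×10^14 = 2.85×10^-5 m = 0.0285 mm.

≈ 0.0285 mm/yr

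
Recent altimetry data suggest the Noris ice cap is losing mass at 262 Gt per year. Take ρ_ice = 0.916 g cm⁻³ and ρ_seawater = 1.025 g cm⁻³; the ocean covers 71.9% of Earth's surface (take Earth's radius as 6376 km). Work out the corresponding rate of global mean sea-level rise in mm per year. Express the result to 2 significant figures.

≈ 0.70 mm/yr

ρ_w = 1.025 g cm⁻³ = 1025 kg m⁻³. Annual water volume added = 262 Gt / ρ_w = 2.620×10^14 kg / 1025 kg m⁻³ = 2.556×10^11 m³.
Δh per year = 2.556×10^11 / 3.67×10^14 = 6.96×10^-4 m = 0.70 mm.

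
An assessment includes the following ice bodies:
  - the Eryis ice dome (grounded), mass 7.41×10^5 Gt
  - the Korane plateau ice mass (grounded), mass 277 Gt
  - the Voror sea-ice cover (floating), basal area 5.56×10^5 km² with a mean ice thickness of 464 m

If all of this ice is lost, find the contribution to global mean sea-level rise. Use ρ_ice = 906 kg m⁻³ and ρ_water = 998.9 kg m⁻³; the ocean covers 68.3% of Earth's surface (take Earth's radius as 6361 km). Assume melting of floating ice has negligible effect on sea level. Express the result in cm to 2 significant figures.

Eryis: 7.41×10^5 Gt = 7.410×10^17 kg; dividing by ρ_w = 998.9 kg m⁻³ gives 7.418×10^14 m³ of water.
Korane: 277 Gt = 2.770×10^14 kg; dividing by ρ_w = 998.9 kg m⁻³ gives 2.773×10^11 m³ of water.
The Voror sea-ice cover is floating and already displaces its own weight of water, so its melt adds essentially nothing to sea level.
Total added water ≈ 7.421×10^14 m³ over 3.47×10^14 m² → Δh = 2.14 m = 210 cm.

≈ 210 cm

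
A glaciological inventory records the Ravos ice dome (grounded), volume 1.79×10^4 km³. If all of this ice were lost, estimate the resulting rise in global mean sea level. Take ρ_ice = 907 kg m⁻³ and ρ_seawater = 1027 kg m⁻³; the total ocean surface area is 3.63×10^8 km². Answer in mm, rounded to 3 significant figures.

Ravos: 1.79×10^4 km³ × (907/1027) = 1.581×10^4 km³ of water.
Spread over 3.63×10^14 m² of ocean, Δh = 1.581×10^13 / 3.63×10^14 = 0.0435 m = 43.5 mm.

≈ 43.5 mm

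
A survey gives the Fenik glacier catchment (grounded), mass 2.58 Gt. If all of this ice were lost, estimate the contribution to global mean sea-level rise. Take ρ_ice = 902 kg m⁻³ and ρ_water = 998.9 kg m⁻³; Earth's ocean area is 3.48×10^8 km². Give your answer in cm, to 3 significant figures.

Fenik: 2.58 Gt = 2.580×10^12 kg; dividing by ρ_w = 998.9 kg m⁻³ gives 2.583×10^9 m³ of water.
Spread over 3.48×10^14 m² of ocean, Δh = 2.583×10^9 / 3.48×10^14 = 7.42×10^-6 m = 7.42×10^-4 cm.

≈ 7.42×10^-4 cm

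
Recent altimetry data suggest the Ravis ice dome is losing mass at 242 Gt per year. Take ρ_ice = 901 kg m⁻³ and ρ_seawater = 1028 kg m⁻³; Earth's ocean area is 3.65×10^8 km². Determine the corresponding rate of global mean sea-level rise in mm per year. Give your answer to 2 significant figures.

≈ 0.64 mm/yr

ρ_w = 1028 kg m⁻³. Annual water volume added = 242 Gt / ρ_w = 2.420×10^14 kg / 1028 kg m⁻³ = 2.354×10^11 m³.
Δh per year = 2.354×10^11 / 3.65×10^14 = 6.45×10^-4 m = 0.64 mm.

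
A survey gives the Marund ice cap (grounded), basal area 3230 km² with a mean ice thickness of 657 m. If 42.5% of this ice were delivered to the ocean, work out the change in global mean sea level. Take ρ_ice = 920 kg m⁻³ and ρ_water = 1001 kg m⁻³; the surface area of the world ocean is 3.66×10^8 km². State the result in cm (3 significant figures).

Marund: ice volume = 3230 km² × 657 m = 2122 km³; 0.425 × 2122 × (920/1001) = 828.9 km³ of water.
Spread over 3.66×10^14 m² of ocean, Δh = 8.289×10^11 / 3.66×10^14 = 2.26×10^-3 m = 0.226 cm.

≈ 0.226 cm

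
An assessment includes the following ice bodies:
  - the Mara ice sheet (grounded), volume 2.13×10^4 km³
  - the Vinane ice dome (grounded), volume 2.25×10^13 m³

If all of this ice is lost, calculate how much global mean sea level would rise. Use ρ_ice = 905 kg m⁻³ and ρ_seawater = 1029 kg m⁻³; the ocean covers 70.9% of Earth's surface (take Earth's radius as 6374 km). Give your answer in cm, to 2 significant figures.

≈ 11 cm

Mara: 2.13×10^4 km³ × (905/1029) = 1.873×10^4 km³ of water.
Vinane: 2.25×10^13 m³ × (905/1029) = 1.979×10^13 m³ of water.
Total added water ≈ 3.852×10^13 m³ over 3.62×10^14 m² → Δh = 0.106 m = 11 cm.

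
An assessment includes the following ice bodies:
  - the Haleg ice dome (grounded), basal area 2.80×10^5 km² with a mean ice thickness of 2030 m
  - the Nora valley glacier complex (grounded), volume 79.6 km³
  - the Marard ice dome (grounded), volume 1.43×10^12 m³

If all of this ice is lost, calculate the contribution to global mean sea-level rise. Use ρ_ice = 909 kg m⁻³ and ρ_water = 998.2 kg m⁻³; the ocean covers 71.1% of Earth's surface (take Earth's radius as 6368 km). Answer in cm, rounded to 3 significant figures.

≈ 143 cm

Haleg: ice volume = 2.80×10^5 km² × 2030 m = 5.684×10^5 km³; 5.684×10^5 × (909/998.2) = 5.176×10^5 km³ of water.
Nora: 79.6 km³ × (909/998.2) = 72.49 km³ of water.
Marard: 1.43×10^12 m³ × (909/998.2) = 1.302×10^12 m³ of water.
Total added water ≈ 5.190×10^14 m³ over 3.62×10^14 m² → Δh = 1.43 m = 143 cm.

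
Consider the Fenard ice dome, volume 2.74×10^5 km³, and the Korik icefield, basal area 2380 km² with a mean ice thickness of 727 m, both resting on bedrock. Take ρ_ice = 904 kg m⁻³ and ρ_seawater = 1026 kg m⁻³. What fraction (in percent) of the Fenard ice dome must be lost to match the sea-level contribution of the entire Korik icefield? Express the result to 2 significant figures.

Equal sea-level rise means equal mass of meltwater, i.e. equal mass of ice lost.
Ice mass of Korik: 1.564×10^15 kg; ice mass of Fenard: 2.477×10^17 kg.
Fraction required = 1.564×10^15 / 2.477×10^17 = 6.31×10^-3 → 0.63 %.

≈ 0.63 %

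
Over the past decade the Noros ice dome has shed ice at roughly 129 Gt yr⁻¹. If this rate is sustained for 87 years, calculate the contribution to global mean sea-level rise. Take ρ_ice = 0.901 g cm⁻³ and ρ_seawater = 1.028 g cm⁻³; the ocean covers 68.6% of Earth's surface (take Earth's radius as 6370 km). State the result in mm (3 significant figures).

Total mass lost = 129 Gt/yr × 87 yr = 1.122×10^4 Gt = 1.122×10^16 kg.
ρ_w = 1.028 g cm⁻³ = 1028 kg m⁻³, so water volume = 1.122×10^16 / 1028 = 1.092×10^13 m³.
Δh = 1.092×10^13 / 3.50×10^14 = 0.0312 m = 31.2 mm.

≈ 31.2 mm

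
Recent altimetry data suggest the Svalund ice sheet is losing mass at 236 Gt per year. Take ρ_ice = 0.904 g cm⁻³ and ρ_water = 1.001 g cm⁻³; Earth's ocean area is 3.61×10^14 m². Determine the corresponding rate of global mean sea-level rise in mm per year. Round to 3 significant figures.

≈ 0.653 mm/yr

ρ_w = 1.001 g cm⁻³ = 1001 kg m⁻³. Annual water volume added = 236 Gt / ρ_w = 2.360×10^14 kg / 1001 kg m⁻³ = 2.358×10^11 m³.
Δh per year = 2.358×10^11 / 3.61×10^14 = 6.53×10^-4 m = 0.653 mm.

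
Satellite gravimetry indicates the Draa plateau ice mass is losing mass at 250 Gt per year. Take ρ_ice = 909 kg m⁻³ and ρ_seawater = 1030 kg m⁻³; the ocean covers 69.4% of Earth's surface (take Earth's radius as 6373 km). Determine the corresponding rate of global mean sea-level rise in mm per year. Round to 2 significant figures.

ρ_w = 1030 kg m⁻³. Annual water volume added = 250 Gt / ρ_w = 2.500×10^14 kg / 1030 kg m⁻³ = 2.427×10^11 m³.
Δh per year = 2.427×10^11 / 3.54×10^14 = 6.85×10^-4 m = 0.69 mm.

≈ 0.69 mm/yr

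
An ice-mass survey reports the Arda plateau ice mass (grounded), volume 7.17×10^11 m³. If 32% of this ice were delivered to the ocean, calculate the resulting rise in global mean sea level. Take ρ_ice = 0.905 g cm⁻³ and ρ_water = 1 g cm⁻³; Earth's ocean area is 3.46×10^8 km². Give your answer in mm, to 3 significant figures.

≈ 0.600 mm

Arda: 0.32 × 7.17×10^11 m³ × (905/1000) = 2.076×10^11 m³ of water.
Spread over 3.46×10^14 m² of ocean, Δh = 2.076×10^11 / 3.46×10^14 = 6.00×10^-4 m = 0.600 mm.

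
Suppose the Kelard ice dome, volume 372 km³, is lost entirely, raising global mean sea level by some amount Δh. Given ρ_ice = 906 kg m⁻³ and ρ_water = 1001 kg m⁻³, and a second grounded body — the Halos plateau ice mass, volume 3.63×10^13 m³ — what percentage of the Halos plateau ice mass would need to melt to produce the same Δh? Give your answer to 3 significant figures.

Equal sea-level rise means equal mass of meltwater, i.e. equal mass of ice lost.
Ice mass of Kelard: 3.370×10^14 kg; ice mass of Halos: 3.289×10^16 kg.
Fraction required = 3.370×10^14 / 3.289×10^16 = 0.0102 → 1.02 %.

≈ 1.02 %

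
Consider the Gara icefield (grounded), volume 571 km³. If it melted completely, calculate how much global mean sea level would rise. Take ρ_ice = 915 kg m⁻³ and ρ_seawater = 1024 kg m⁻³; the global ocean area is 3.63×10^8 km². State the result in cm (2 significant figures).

Gara: 571 km³ × (915/1024) = 510.2 km³ of water.
Spread over 3.63×10^14 m² of ocean, Δh = 5.102×10^11 / 3.63×10^14 = 1.41×10^-3 m = 0.14 cm.

≈ 0.14 cm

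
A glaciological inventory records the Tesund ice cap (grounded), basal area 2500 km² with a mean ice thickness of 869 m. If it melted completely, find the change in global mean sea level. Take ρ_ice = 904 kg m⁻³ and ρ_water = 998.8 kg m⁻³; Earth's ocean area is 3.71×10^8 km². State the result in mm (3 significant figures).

Tesund: ice volume = 2500 km² × 869 m = 2172 km³; 2172 × (904/998.8) = 1966 km³ of water.
Spread over 3.71×10^14 m² of ocean, Δh = 1.966×10^12 / 3.71×10^14 = 5.30×10^-3 m = 5.30 mm.

≈ 5.30 mm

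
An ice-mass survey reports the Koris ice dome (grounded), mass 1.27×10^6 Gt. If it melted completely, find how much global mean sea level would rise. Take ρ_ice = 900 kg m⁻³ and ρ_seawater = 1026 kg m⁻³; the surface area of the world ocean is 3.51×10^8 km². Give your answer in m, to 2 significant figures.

≈ 3.5 m

Koris: 1.27×10^6 Gt = 1.270×10^18 kg; dividing by ρ_w = 1026 kg m⁻³ gives 1.238×10^15 m³ of water.
Spread over 3.51×10^14 m² of ocean, Δh = 1.238×10^15 / 3.51×10^14 = 3.53 m.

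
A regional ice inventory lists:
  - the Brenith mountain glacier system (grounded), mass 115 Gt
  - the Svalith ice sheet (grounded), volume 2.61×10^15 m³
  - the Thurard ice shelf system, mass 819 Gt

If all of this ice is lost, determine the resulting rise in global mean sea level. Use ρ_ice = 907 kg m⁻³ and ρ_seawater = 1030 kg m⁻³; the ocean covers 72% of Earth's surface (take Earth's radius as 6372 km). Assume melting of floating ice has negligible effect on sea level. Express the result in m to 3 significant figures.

Brenith: 115 Gt = 1.150×10^14 kg; dividing by ρ_w = 1030 kg m⁻³ gives 1.117×10^11 m³ of water.
Svalith: 2.61×10^15 m³ × (907/1030) = 2.298×10^15 m³ of water.
The Thurard ice shelf system is floating and already displaces its own weight of water, so its melt adds essentially nothing to sea level.
Total added water ≈ 2.298×10^15 m³ over 3.67×10^14 m² → Δh = 6.26 m.

≈ 6.26 m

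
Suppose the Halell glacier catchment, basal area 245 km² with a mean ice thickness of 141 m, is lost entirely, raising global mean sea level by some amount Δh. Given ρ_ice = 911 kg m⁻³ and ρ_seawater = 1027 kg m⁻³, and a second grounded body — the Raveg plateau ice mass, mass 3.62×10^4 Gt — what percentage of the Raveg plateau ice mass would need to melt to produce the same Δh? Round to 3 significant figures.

Equal sea-level rise means equal mass of meltwater, i.e. equal mass of ice lost.
Ice mass of Halell: 3.147×10^13 kg; ice mass of Raveg: 3.620×10^16 kg.
Fraction required = 3.147×10^13 / 3.620×10^16 = 8.69×10^-4 → 0.0869 %.

≈ 0.0869 %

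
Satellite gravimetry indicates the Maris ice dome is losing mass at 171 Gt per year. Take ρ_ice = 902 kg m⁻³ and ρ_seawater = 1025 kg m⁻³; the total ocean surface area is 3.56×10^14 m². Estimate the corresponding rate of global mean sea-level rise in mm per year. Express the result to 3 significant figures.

ρ_w = 1025 kg m⁻³. Annual water volume added = 171 Gt / ρ_w = 1.710×10^14 kg / 1025 kg m⁻³ = 1.668×10^11 m³.
Δh per year = 1.668×10^11 / 3.56×10^14 = 4.69×10^-4 m = 0.469 mm.

≈ 0.469 mm/yr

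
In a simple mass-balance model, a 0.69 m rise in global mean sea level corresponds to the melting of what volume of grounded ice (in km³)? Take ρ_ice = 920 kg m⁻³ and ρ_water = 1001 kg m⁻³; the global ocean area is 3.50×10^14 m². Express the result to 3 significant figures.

Required water volume = Δh × A = 0.69 m × 3.50×10^14 m² = 2.415×10^14 m³ = 2.415×10^5 km³.
Ice volume = water volume × ρ_w/ρ_ice = 2.415×10^5 × 1001/920 = 2.63×10^5 km³.

≈ 2.63×10^5 km³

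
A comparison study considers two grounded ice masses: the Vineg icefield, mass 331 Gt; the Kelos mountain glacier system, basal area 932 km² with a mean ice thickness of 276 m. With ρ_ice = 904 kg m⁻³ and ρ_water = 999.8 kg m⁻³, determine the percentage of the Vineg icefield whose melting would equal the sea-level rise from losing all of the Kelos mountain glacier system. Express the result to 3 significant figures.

Equal sea-level rise means equal mass of meltwater, i.e. equal mass of ice lost.
Ice mass of Kelos: 2.325×10^14 kg; ice mass of Vineg: 3.310×10^14 kg.
Fraction required = 2.325×10^14 / 3.310×10^14 = 0.703 → 70.3 %.

≈ 70.3 %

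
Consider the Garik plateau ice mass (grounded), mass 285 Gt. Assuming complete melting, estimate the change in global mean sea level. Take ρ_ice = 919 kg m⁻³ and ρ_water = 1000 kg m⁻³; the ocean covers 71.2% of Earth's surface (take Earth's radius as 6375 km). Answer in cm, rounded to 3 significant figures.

≈ 0.0784 cm

Garik: 285 Gt = 2.850×10^14 kg; dividing by ρ_w = 1000 kg m⁻³ gives 2.850×10^11 m³ of water.
Spread over 3.64×10^14 m² of ocean, Δh = 2.850×10^11 / 3.64×10^14 = 7.84×10^-4 m = 0.0784 cm.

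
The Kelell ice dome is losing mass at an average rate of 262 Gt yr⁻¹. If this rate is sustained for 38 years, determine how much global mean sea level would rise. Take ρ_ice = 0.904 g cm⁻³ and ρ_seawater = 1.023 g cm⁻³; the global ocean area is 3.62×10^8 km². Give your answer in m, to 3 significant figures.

Total mass lost = 262 Gt/yr × 38 yr = 9956 Gt = 9.956×10^15 kg.
ρ_w = 1.023 g cm⁻³ = 1023 kg m⁻³, so water volume = 9.956×10^15 / 1023 = 9.732×10^12 m³.
Δh = 9.732×10^12 / 3.62×10^14 = 0.0269 m.

≈ 0.0269 m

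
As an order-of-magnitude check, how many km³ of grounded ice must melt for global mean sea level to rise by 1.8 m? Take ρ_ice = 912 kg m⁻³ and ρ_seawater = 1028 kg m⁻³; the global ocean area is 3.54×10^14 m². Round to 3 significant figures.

Required water volume = Δh × A = 1.8 m × 3.54×10^14 m² = 6.372×10^14 m³ = 6.372×10^5 km³.
Ice volume = water volume × ρ_w/ρ_ice = 6.372×10^5 × 1028/912 = 7.18×10^5 km³.

≈ 7.18×10^5 km³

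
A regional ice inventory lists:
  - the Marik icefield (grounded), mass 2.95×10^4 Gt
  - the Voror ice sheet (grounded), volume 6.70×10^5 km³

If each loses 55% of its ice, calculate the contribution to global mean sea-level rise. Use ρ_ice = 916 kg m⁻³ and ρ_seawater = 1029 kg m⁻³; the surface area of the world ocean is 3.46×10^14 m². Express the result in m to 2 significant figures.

Marik: 0.55 × 2.95×10^4 Gt = 1.623×10^16 kg; dividing by ρ_w = 1029 kg m⁻³ gives 1.577×10^13 m³ of water.
Voror: 0.55 × 6.70×10^5 km³ × (916/1029) = 3.280×10^5 km³ of water.
Total added water ≈ 3.438×10^14 m³ over 3.46×10^14 m² → Δh = 0.994 m.

≈ 0.99 m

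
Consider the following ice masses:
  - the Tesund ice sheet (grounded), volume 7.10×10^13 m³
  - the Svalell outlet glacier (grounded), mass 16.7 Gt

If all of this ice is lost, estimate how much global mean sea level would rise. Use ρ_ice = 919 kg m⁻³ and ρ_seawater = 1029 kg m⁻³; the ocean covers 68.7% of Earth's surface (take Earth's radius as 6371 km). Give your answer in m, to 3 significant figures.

≈ 0.181 m

Tesund: 7.10×10^13 m³ × (919/1029) = 6.341×10^13 m³ of water.
Svalell: 16.7 Gt = 1.670×10^13 kg; dividing by ρ_w = 1029 kg m⁻³ gives 1.623×10^10 m³ of water.
Total added water ≈ 6.343×10^13 m³ over 3.50×10^14 m² → Δh = 0.181 m.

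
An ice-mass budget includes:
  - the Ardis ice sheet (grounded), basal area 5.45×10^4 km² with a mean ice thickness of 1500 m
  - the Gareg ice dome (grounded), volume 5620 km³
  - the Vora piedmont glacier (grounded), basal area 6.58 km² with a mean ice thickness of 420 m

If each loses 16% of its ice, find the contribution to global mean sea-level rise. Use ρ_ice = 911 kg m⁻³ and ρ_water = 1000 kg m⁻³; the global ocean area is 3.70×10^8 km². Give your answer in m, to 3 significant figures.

Ardis: ice volume = 5.45×10^4 km² × 1500 m = 8.175×10^4 km³; 0.16 × 8.175×10^4 × (911/1000) = 1.192×10^4 km³ of water.
Gareg: 0.16 × 5620 km³ × (911/1000) = 819.2 km³ of water.
Vora: ice volume = 6.58 km² × 420 m = 2.764 km³; 0.16 × 2.764 × (911/1000) = 0.4028 km³ of water.
Total added water ≈ 1.274×10^13 m³ over 3.70×10^14 m² → Δh = 0.0344 m.

≈ 0.0344 m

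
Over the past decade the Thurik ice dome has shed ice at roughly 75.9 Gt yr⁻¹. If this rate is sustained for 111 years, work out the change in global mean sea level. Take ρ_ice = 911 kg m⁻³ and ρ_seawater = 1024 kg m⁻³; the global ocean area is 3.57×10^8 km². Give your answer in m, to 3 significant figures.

≈ 0.0230 m

Total mass lost = 75.9 Gt/yr × 111 yr = 8425 Gt = 8.425×10^15 kg.
ρ_w = 1024 kg m⁻³, so water volume = 8.425×10^15 / 1024 = 8.227×10^12 m³.
Δh = 8.227×10^12 / 3.57×10^14 = 0.0230 m.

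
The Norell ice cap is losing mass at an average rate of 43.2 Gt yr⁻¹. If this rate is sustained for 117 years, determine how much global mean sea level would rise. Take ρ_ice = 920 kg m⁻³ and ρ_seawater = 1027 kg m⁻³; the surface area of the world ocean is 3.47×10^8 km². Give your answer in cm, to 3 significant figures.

≈ 1.42 cm

Total mass lost = 43.2 Gt/yr × 117 yr = 5054 Gt = 5.054×10^15 kg.
ρ_w = 1027 kg m⁻³, so water volume = 5.054×10^15 / 1027 = 4.922×10^12 m³.
Δh = 4.922×10^12 / 3.47×10^14 = 0.0142 m = 1.42 cm.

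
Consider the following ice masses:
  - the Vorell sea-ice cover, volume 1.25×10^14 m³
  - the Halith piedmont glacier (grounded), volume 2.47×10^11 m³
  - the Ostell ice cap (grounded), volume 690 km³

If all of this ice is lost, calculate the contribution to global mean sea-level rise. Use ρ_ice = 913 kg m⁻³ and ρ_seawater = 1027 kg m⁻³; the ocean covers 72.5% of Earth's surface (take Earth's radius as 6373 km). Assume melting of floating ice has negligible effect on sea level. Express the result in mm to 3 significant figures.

The Vorell sea-ice cover is floating and already displaces its own weight of water, so its melt adds essentially nothing to sea level.
Halith: 2.47×10^11 m³ × (913/1027) = 2.196×10^11 m³ of water.
Ostell: 690 km³ × (913/1027) = 613.4 km³ of water.
Total added water ≈ 8.330×10^11 m³ over 3.70×10^14 m² → Δh = 2.25×10^-3 m = 2.25 mm.

≈ 2.25 mm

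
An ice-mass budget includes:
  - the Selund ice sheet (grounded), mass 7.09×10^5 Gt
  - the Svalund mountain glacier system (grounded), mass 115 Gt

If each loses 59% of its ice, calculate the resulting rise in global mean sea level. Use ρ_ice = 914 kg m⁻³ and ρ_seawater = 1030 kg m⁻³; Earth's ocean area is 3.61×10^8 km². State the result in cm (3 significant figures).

Selund: 0.59 × 7.09×10^5 Gt = 4.183×10^17 kg; dividing by ρ_w = 1030 kg m⁻³ gives 4.061×10^14 m³ of water.
Svalund: 0.59 × 115 Gt = 6.785×10^13 kg; dividing by ρ_w = 1030 kg m⁻³ gives 6.587×10^10 m³ of water.
Total added water ≈ 4.062×10^14 m³ over 3.61×10^14 m² → Δh = 1.13 m = 113 cm.

≈ 113 cm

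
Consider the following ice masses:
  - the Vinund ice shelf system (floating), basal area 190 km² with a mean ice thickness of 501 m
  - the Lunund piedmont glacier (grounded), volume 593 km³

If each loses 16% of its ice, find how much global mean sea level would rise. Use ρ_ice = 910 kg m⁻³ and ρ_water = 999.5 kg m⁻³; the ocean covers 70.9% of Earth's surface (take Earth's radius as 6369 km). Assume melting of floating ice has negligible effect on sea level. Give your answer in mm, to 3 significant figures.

≈ 0.239 mm

The Vinund ice shelf system is floating and already displaces its own weight of water, so its melt adds essentially nothing to sea level.
Lunund: 0.16 × 593 km³ × (910/999.5) = 86.38 km³ of water.
Total added water ≈ 8.638×10^10 m³ over 3.61×10^14 m² → Δh = 2.39×10^-4 m = 0.239 mm.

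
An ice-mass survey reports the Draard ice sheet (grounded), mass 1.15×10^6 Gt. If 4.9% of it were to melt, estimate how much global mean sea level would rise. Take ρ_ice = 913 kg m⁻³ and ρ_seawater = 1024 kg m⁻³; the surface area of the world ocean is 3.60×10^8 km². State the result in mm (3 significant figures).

≈ 153 mm

Draard: 0.049 × 1.15×10^6 Gt = 5.635×10^16 kg; dividing by ρ_w = 1024 kg m⁻³ gives 5.503×10^13 m³ of water.
Spread over 3.60×10^14 m² of ocean, Δh = 5.503×10^13 / 3.60×10^14 = 0.153 m = 153 mm.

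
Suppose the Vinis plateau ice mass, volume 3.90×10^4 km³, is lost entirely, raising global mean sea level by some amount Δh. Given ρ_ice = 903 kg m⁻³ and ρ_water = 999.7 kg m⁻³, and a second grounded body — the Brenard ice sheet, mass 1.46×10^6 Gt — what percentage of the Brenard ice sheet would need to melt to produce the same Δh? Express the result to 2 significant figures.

≈ 2.4 %

Equal sea-level rise means equal mass of meltwater, i.e. equal mass of ice lost.
Ice mass of Vinis: 3.522×10^16 kg; ice mass of Brenard: 1.460×10^18 kg.
Fraction required = 3.522×10^16 / 1.460×10^18 = 0.0241 → 2.4 %.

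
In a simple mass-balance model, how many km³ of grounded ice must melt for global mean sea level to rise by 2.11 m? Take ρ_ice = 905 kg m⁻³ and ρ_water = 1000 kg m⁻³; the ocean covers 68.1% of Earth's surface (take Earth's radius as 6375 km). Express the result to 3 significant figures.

Required water volume = Δh × A = 2.11 m × 3.48×10^14 m² = 7.338×10^14 m³ = 7.338×10^5 km³.
Ice volume = water volume × ρ_w/ρ_ice = 7.338×10^5 × 1000/905 = 8.11×10^5 km³.

≈ 8.11×10^5 km³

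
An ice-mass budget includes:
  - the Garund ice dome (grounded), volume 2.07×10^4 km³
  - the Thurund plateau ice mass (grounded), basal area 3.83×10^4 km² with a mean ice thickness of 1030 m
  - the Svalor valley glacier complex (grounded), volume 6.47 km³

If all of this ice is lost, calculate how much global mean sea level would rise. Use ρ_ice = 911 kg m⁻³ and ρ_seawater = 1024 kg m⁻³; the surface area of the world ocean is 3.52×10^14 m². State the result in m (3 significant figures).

≈ 0.152 m

Garund: 2.07×10^4 km³ × (911/1024) = 1.842×10^4 km³ of water.
Thurund: ice volume = 3.83×10^4 km² × 1030 m = 3.945×10^4 km³; 3.945×10^4 × (911/1024) = 3.510×10^4 km³ of water.
Svalor: 6.47 km³ × (911/1024) = 5.756 km³ of water.
Total added water ≈ 5.352×10^13 m³ over 3.52×10^14 m² → Δh = 0.152 m.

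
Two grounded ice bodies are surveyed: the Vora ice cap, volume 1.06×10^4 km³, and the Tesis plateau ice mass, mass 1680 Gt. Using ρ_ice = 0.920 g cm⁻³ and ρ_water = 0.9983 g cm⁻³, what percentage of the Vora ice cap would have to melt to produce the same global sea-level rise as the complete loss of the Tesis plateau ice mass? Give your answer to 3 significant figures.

≈ 17.2 %

Equal sea-level rise means equal mass of meltwater, i.e. equal mass of ice lost.
Ice mass of Tesis: 1.680×10^15 kg; ice mass of Vora: 9.752×10^15 kg.
Fraction required = 1.680×10^15 / 9.752×10^15 = 0.172 → 17.2 %.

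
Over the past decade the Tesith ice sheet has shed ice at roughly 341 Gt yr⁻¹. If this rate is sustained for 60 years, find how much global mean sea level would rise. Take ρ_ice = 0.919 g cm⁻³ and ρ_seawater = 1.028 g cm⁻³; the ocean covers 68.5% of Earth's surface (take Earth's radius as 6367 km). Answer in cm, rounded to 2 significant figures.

≈ 5.7 cm

Total mass lost = 341 Gt/yr × 60 yr = 2.046×10^4 Gt = 2.046×10^16 kg.
ρ_w = 1.028 g cm⁻³ = 1028 kg m⁻³, so water volume = 2.046×10^16 / 1028 = 1.990×10^13 m³.
Δh = 1.990×10^13 / 3.49×10^14 = 0.0570 m = 5.7 cm.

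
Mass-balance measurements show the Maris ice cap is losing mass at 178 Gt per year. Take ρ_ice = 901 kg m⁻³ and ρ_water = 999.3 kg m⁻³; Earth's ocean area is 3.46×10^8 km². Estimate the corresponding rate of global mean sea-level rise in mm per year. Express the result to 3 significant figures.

ρ_w = 999.3 kg m⁻³. Annual water volume added = 178 Gt / ρ_w = 1.780×10^14 kg / 999.3 kg m⁻³ = 1.781×10^11 m³.
Δh per year = 1.781×10^11 / 3.46×10^14 = 5.15×10^-4 m = 0.515 mm.

≈ 0.515 mm/yr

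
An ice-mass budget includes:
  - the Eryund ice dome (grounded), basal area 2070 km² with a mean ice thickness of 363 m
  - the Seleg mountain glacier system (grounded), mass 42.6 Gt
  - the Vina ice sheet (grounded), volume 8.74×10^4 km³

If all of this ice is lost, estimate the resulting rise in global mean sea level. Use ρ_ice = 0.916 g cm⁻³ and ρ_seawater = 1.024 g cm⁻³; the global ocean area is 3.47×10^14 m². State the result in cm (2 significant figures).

≈ 23 cm

Eryund: ice volume = 2070 km² × 363 m = 751.4 km³; 751.4 × (916/1024) = 672.2 km³ of water.
Seleg: 42.6 Gt = 4.260×10^13 kg; dividing by ρ_w = 1.024 g cm⁻³ = 1024 kg m⁻³ gives 4.160×10^10 m³ of water.
Vina: 8.74×10^4 km³ × (916/1024) = 7.818×10^4 km³ of water.
Total added water ≈ 7.890×10^13 m³ over 3.47×10^14 m² → Δh = 0.227 m = 23 cm.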